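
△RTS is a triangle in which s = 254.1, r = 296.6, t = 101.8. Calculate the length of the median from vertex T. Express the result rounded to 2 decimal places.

m_T ≈ 271.44

Median from T: ½√(2·s² + 2·r² − t²) ≈ 271.44.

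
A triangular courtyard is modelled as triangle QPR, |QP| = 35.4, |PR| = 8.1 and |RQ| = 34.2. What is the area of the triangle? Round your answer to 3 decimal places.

area ≈ 138.438

Semiperimeter s = (8.1 + 34.2 + 35.4)/2 = 38.85.
Heron's formula: area = √(38.85·30.75·4.65·3.45) ≈ 138.44.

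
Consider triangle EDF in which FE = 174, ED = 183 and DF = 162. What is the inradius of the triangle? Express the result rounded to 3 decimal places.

Semiperimeter s = (162 + 174 + 183)/2 = 259.5.
Heron's formula: area = √(259.5·97.5·85.5·76.5) ≈ 12864.
Inradius = area/s = 12864/259.5 ≈ 49.573.

49.573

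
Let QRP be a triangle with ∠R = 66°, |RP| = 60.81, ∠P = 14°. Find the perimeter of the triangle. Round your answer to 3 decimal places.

The third angle is ∠Q = 180° − ∠R − ∠P = 100.00°.
Law of sines: |PQ| = |RP|·sin R/sin Q ≈ 56.41.
Law of sines: |QR| = |RP|·sin P/sin Q ≈ 14.938.
Semiperimeter s = (60.81+56.41+14.938)/2 = 66.079.
Perimeter = 60.81 + 56.41 + 14.938 = 132.16.

132.158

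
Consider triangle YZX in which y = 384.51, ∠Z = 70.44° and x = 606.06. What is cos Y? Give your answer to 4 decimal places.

0.7965

By the law of cosines, z² = x² + y² − 2·x·y·cos Z = 3.5912e+05, so z ≈ 599.27.
Law of cosines again: cos Y = (z² + x² − y²)/(2·z·x) ≈ 0.79652, so ∠Y ≈ 37.20°.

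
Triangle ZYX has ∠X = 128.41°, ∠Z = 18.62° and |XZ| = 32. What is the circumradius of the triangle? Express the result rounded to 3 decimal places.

The third angle is ∠Y = 180° − ∠X − ∠Z = 32.97°.
Law of sines: |YX| = |XZ|·sin Z/sin Y ≈ 18.775.
Law of sines: |ZY| = |XZ|·sin X/sin Y ≈ 46.076.
Circumradius = |XZ|/(2 sin Y) ≈ 29.401.

R ≈ 29.401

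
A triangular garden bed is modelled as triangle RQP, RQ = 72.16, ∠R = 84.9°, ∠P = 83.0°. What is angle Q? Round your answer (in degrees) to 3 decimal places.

∠Q ≈ 12.100°

The third angle is ∠Q = 180° − ∠P − ∠R = 12.10°.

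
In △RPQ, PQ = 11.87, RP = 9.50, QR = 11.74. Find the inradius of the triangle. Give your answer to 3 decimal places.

Semiperimeter s = (11.87 + 11.74 + 9.5)/2 = 16.555.
Heron's formula: area = √(16.555·4.685·4.815·7.055) ≈ 51.329.
Inradius = area/s = 51.329/16.555 ≈ 3.1005.

3.101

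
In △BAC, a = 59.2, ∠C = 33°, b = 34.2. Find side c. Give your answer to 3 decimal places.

By the law of cosines, c² = b² + a² − 2·b·a·cos C = 1278.3, so c ≈ 35.753.

35.753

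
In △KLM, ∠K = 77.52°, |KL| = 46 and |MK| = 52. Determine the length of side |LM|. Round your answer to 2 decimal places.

61.53

By the law of cosines, |LM|² = |MK|² + |KL|² − 2·|MK|·|KL|·cos K = 3786.2, so |LM| ≈ 61.532.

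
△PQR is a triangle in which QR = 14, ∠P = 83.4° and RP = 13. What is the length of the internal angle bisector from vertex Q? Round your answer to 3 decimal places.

t_Q ≈ 7.697

Law of sines: sin Q = RP·sin P/QR ≈ 0.92242.
Since QR ≥ RP, only the acute value applies: ∠Q ≈ 67.28°.
Then ∠R = 180° − ∠P − ∠Q ≈ 29.32°.
Law of sines gives PQ = QR·sin R/sin P ≈ 6.9009.
The bisector from Q has length 2·PQ·QR·cos(∠Q/2)/(PQ+QR) ≈ 7.6965.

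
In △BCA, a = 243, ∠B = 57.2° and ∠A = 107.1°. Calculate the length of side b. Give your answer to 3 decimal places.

The third angle is ∠C = 180° − ∠A − ∠B = 15.70°.
Law of sines: b = a·sin B/sin A ≈ 213.7.

213.705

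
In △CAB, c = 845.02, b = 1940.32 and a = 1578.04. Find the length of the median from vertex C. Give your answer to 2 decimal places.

m_C ≈ 1717.27

Median from C: ½√(2·a² + 2·b² − c²) ≈ 1717.3.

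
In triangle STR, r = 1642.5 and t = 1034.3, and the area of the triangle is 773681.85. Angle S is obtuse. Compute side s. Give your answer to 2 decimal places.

From area = ½·t·r·sin S, we get sin S = 2·area/(t·r) ≈ 0.91084.
Taking the obtuse solution, ∠S ≈ 114.38°.
Law of cosines then gives s ≈ 2273.8.

2273.77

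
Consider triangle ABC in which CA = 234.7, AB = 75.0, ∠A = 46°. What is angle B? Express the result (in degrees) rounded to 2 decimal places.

By the law of cosines, BC² = CA² + AB² − 2·CA·AB·cos A = 36254, so BC ≈ 190.4.
Law of cosines again: cos B = (AB² + BC² − CA²)/(2·AB·BC) ≈ -0.46237, so ∠B ≈ 117.54°.

∠B ≈ 117.54°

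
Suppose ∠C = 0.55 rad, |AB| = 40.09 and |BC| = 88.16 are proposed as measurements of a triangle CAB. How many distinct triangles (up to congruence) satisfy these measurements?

|BC|·sin C = 88.16·sin(0.55 rad) ≈ 46.08.
Since |AB| = 40.09 < 46.08 = |BC| sin C, no triangle exists.

0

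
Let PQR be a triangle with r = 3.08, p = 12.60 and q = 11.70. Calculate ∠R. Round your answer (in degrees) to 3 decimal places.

By the law of cosines, cos R = (p² + q² − r²) / (2·p·q) ≈ 0.97057, so ∠R ≈ 13.93°.

13.934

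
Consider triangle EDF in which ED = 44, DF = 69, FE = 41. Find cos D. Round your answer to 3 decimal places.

0.826

By the law of cosines, cos D = (ED² + DF² − FE²) / (2·ED·DF) ≈ 0.82609, so ∠D ≈ 34.30°.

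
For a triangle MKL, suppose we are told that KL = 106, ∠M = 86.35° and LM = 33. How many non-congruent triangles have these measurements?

LM·sin M = 33·sin(86.35°) ≈ 32.93.
Since KL ≥ LM, exactly one triangle exists.

1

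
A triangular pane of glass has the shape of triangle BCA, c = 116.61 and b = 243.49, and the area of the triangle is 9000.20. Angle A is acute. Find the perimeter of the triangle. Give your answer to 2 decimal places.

From area = ½·b·c·sin A, we get sin A = 2·area/(b·c) ≈ 0.63396.
Taking the acute solution, ∠A ≈ 39.34°.
Law of cosines then gives a ≈ 170.2.
Perimeter = 243.49 + 116.61 + 170.2 = 530.3.

perimeter ≈ 530.30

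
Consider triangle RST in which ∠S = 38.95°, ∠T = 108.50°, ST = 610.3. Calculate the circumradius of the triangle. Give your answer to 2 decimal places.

567.16

The third angle is ∠R = 180° − ∠S − ∠T = 32.55°.
Law of sines: TR = ST·sin S/sin R ≈ 713.08.
Law of sines: RS = ST·sin T/sin R ≈ 1075.7.
Circumradius = ST/(2 sin R) ≈ 567.16.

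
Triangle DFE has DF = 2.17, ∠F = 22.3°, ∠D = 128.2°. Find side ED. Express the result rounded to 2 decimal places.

1.67

The third angle is ∠E = 180° − ∠D − ∠F = 29.50°.
Law of sines: ED = DF·sin F/sin E ≈ 1.6722.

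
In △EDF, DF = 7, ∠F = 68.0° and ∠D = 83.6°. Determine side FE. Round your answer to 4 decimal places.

The third angle is ∠E = 180° − ∠D − ∠F = 28.40°.
Law of sines: FE = DF·sin D/sin E ≈ 14.626.

14.6258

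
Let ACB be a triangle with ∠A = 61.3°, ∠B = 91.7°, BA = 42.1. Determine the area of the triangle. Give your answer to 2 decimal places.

area ≈ 1711.47

The third angle is ∠C = 180° − ∠B − ∠A = 27.00°.
Law of sines: CB = BA·sin A/sin C ≈ 81.341.
Law of sines: AC = BA·sin B/sin C ≈ 92.692.
Area = ½·BA·CB·sin B ≈ 1711.5.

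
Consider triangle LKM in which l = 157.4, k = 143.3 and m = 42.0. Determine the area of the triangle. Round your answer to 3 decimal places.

area ≈ 2944.956

Semiperimeter s = (157.4 + 143.3 + 42)/2 = 171.35.
Heron's formula: area = √(171.35·13.95·28.05·129.35) ≈ 2945.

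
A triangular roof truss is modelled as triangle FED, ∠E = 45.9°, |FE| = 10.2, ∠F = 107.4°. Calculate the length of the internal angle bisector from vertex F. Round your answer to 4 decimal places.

7.4289

The third angle is ∠D = 180° − ∠F − ∠E = 26.70°.
Law of sines: |ED| = |FE|·sin F/sin D ≈ 21.662.
Law of sines: |DF| = |FE|·sin E/sin D ≈ 16.302.
The bisector from F has length 2·|DF|·|FE|·cos(∠F/2)/(|DF|+|FE|) ≈ 7.4289.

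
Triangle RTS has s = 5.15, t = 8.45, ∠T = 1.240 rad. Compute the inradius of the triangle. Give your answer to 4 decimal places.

Law of sines: sin S = s·sin T/t ≈ 0.57642.
Since t ≥ s, only the acute value applies: ∠S ≈ 0.614 rad.
Then ∠R = π − ∠T − ∠S ≈ 1.287 rad.
Law of sines gives r = t·sin R/sin T ≈ 8.5776.
Area = ½·t·s·sin R ≈ 20.89.
Semiperimeter p = (8.5776+8.45+5.15)/2 = 11.089.
Inradius = area/p = 20.89/11.089 ≈ 1.8839.

1.8839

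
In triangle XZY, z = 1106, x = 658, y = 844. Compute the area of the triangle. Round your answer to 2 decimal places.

area ≈ 276991.58

Semiperimeter s = (658 + 1106 + 844)/2 = 1304.
Heron's formula: area = √(1304·646·198·460) ≈ 2.7699e+05.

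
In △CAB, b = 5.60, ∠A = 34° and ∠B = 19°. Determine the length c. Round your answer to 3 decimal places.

The third angle is ∠C = 180° − ∠A − ∠B = 127.00°.
Law of sines: c = b·sin C/sin B ≈ 13.737.

13.737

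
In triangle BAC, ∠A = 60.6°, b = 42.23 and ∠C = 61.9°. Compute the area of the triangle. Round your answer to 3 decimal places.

812.529

The third angle is ∠B = 180° − ∠A − ∠C = 57.50°.
Law of sines: a = b·sin A/sin B ≈ 43.623.
Law of sines: c = b·sin C/sin B ≈ 44.17.
Area = ½·b·a·sin C ≈ 812.53.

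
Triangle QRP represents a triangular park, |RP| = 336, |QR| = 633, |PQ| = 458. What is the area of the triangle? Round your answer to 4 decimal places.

area ≈ 74430.1440

Semiperimeter s = (336 + 458 + 633)/2 = 713.5.
Heron's formula: area = √(713.5·377.5·255.5·80.5) ≈ 74430.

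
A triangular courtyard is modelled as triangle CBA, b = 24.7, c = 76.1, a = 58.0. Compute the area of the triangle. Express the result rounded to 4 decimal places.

Semiperimeter s = (76.1 + 24.7 + 58)/2 = 79.4.
Heron's formula: area = √(79.4·3.3·54.7·21.4) ≈ 553.82.

553.8189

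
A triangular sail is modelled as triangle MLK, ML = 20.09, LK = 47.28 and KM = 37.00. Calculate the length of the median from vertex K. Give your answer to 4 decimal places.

m_K ≈ 41.2468

Median from K: ½√(2·LK² + 2·KM² − ML²) ≈ 41.247.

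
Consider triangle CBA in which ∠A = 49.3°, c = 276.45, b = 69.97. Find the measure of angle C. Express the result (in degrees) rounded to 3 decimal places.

By the law of cosines, a² = c² + b² − 2·c·b·cos A = 56093, so a ≈ 236.84.
Law of cosines again: cos C = (b² + a² − c²)/(2·b·a) ≈ -0.46573, so ∠C ≈ 117.76°.

∠C ≈ 117.757°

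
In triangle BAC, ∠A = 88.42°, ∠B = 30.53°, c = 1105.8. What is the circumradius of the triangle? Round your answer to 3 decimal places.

R ≈ 631.855

The third angle is ∠C = 180° − ∠B − ∠A = 61.05°.
Law of sines: b = c·sin B/sin C ≈ 641.95.
Law of sines: a = c·sin A/sin C ≈ 1263.2.
Circumradius = c/(2 sin C) ≈ 631.86.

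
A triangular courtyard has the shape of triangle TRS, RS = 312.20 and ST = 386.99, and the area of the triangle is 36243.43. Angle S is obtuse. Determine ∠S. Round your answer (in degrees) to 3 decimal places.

∠S ≈ 143.133°

From area = ½·RS·ST·sin S, we get sin S = 2·area/(RS·ST) ≈ 0.59997.
Taking the obtuse solution, ∠S ≈ 143.13°.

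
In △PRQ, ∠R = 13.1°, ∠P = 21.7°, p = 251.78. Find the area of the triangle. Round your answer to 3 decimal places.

area ≈ 11088.799

The third angle is ∠Q = 180° − ∠P − ∠R = 145.20°.
Law of sines: r = p·sin R/sin P ≈ 154.34.
Law of sines: q = p·sin Q/sin P ≈ 388.63.
Area = ½·p·r·sin Q ≈ 11089.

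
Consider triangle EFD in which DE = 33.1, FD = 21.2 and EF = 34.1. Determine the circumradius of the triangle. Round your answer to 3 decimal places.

By the law of cosines, cos E = (DE² + EF² − FD²) / (2·DE·EF) ≈ 0.80135, so ∠E ≈ 36.74°.
Circumradius = FD/(2 sin E) ≈ 17.72.

17.720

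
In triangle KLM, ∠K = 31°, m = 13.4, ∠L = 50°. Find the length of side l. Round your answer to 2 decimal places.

The third angle is ∠M = 180° − ∠K − ∠L = 99.00°.
Law of sines: l = m·sin L/sin M ≈ 10.393.

10.39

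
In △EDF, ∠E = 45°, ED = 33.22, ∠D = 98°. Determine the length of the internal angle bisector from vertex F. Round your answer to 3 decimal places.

t_F ≈ 43.190

The third angle is ∠F = 180° − ∠E − ∠D = 37.00°.
Law of sines: DF = ED·sin E/sin F ≈ 39.032.
Law of sines: FE = ED·sin D/sin F ≈ 54.662.
The bisector from F has length 2·DF·FE·cos(∠F/2)/(DF+FE) ≈ 43.19.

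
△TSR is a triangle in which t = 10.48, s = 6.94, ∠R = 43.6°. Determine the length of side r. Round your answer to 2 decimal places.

7.26

By the law of cosines, r² = t² + s² − 2·t·s·cos R = 52.654, so r ≈ 7.2563.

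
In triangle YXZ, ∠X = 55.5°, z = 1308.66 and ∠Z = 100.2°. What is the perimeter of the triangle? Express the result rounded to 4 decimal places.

2951.6600

The third angle is ∠Y = 180° − ∠X − ∠Z = 24.30°.
Law of sines: y = z·sin Y/sin Z ≈ 547.18.
Law of sines: x = z·sin X/sin Z ≈ 1095.8.
Semiperimeter s = (547.18+1095.8+1308.7)/2 = 1475.8.
Perimeter = 547.18 + 1095.8 + 1308.7 = 2951.7.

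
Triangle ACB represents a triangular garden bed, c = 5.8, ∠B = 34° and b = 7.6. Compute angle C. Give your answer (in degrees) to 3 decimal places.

∠C ≈ 25.262°

Law of sines: sin C = c·sin B/b ≈ 0.42675.
Since b ≥ c, only the acute value applies: ∠C ≈ 25.26°.
Then ∠A = 180° − ∠B − ∠C ≈ 120.74°.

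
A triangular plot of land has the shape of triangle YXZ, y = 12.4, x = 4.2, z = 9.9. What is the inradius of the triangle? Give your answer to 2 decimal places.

1.39

Semiperimeter s = (12.4 + 4.2 + 9.9)/2 = 13.25.
Heron's formula: area = √(13.25·0.85·9.05·3.35) ≈ 18.478.
Inradius = area/s = 18.478/13.25 ≈ 1.3946.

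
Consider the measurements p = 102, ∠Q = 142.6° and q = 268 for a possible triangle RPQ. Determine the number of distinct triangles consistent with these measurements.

p·sin Q = 102·sin(142.6°) ≈ 61.95.
Since ∠Q is not acute, a triangle exists only if q > p; here q > p, so there is exactly one triangle.

1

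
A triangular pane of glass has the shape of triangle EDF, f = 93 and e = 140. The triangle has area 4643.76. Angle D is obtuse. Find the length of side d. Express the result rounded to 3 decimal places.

From area = ½·f·e·sin D, we get sin D = 2·area/(f·e) ≈ 0.71333.
Taking the obtuse solution, ∠D ≈ 134.49°.
Law of cosines then gives d ≈ 215.64.

215.635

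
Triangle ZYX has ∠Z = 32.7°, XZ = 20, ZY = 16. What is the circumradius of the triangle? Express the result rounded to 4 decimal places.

By the law of cosines, YX² = XZ² + ZY² − 2·XZ·ZY·cos Z = 117.43, so YX ≈ 10.837.
Area = ½·XZ·ZY·sin Z ≈ 86.438.
Circumradius = YX/(2 sin Z) ≈ 10.029.

10.0295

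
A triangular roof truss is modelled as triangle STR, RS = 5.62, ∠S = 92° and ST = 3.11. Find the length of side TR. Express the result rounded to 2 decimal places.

6.52

By the law of cosines, TR² = RS² + ST² − 2·RS·ST·cos S = 42.476, so TR ≈ 6.5174.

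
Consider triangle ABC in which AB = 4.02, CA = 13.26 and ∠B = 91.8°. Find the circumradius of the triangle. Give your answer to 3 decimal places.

Law of sines: sin C = AB·sin B/CA ≈ 0.30302.
Since CA ≥ AB, only the acute value applies: ∠C ≈ 17.64°.
Then ∠A = 180° − ∠B − ∠C ≈ 70.56°.
Law of sines gives BC = CA·sin A/sin B ≈ 12.51.
Circumradius = CA/(2 sin B) ≈ 6.6333.

R ≈ 6.633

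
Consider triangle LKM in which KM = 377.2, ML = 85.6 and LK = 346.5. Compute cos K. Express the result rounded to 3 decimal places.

cos K ≈ 0.976

By the law of cosines, cos K = (LK² + KM² − ML²) / (2·LK·KM) ≈ 0.97557, so ∠K ≈ 12.69°.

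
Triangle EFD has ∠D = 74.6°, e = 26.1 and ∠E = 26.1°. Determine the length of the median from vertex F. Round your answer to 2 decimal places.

33.57

The third angle is ∠F = 180° − ∠D − ∠E = 79.30°.
Law of sines: f = e·sin F/sin E ≈ 58.295.
Law of sines: d = e·sin D/sin E ≈ 57.196.
Median from F: ½√(2·d² + 2·e² − f²) ≈ 33.567.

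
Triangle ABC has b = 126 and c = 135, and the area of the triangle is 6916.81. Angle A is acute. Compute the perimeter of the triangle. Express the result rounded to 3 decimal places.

380.603

From area = ½·b·c·sin A, we get sin A = 2·area/(b·c) ≈ 0.81326.
Taking the acute solution, ∠A ≈ 54.42°.
Law of cosines then gives a ≈ 119.6.
Perimeter = 119.6 + 126 + 135 = 380.6.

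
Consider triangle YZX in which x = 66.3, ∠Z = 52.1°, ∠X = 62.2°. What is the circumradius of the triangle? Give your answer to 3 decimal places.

37.475

The third angle is ∠Y = 180° − ∠Z − ∠X = 65.70°.
Law of sines: y = x·sin Y/sin X ≈ 68.31.
Law of sines: z = x·sin Z/sin X ≈ 59.142.
Circumradius = x/(2 sin X) ≈ 37.475.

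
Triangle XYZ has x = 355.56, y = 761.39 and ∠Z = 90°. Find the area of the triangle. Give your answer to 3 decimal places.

Area = ½·x·y·sin Z ≈ 1.3536e+05.

area ≈ 135359.914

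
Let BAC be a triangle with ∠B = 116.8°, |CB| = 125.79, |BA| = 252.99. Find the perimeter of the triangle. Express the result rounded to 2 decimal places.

708.21

By the law of cosines, |AC|² = |CB|² + |BA|² − 2·|CB|·|BA|·cos B = 1.0852e+05, so |AC| ≈ 329.43.
Semiperimeter s = (329.43+125.79+252.99)/2 = 354.11.
Perimeter = 329.43 + 125.79 + 252.99 = 708.21.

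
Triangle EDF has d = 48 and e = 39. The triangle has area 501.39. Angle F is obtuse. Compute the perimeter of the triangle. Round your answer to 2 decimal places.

From area = ½·e·d·sin F, we get sin F = 2·area/(e·d) ≈ 0.53567.
Taking the obtuse solution, ∠F ≈ 147.61°.
Law of cosines then gives f ≈ 83.585.
Perimeter = 39 + 48 + 83.585 = 170.59.

170.59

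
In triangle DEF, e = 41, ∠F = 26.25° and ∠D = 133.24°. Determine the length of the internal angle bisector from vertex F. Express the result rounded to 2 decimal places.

The third angle is ∠E = 180° − ∠F − ∠D = 20.51°.
Law of sines: d = e·sin D/sin E ≈ 85.247.
Law of sines: f = e·sin F/sin E ≈ 51.756.
The bisector from F has length 2·d·e·cos(∠F/2)/(d+e) ≈ 53.923.

53.92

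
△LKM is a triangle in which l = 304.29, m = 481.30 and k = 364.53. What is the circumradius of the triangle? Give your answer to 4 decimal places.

By the law of cosines, cos L = (k² + m² − l²) / (2·k·m) ≈ 0.77498, so ∠L ≈ 39.20°.
Circumradius = l/(2 sin L) ≈ 240.74.

R ≈ 240.7433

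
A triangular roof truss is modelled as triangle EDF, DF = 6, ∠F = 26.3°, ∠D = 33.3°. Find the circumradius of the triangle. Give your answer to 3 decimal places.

The third angle is ∠E = 180° − ∠D − ∠F = 120.40°.
Law of sines: FE = DF·sin D/sin E ≈ 3.8192.
Law of sines: ED = DF·sin F/sin E ≈ 3.0822.
Circumradius = DF/(2 sin E) ≈ 3.4782.

R ≈ 3.478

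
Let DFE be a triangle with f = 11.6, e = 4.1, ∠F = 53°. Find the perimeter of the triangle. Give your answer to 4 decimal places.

perimeter ≈ 29.2957

Law of sines: sin E = e·sin F/f ≈ 0.28228.
Since f ≥ e, only the acute value applies: ∠E ≈ 16.40°.
Then ∠D = 180° − ∠F − ∠E ≈ 110.60°.
Law of sines gives d = f·sin D/sin F ≈ 13.596.
Semiperimeter s = (13.596+11.6+4.1)/2 = 14.648.
Perimeter = 13.596 + 11.6 + 4.1 = 29.296.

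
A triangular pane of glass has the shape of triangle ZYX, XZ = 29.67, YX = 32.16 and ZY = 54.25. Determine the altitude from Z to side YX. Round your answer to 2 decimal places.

Semiperimeter s = (32.16 + 29.67 + 54.25)/2 = 58.04.
Heron's formula: area = √(58.04·25.88·28.37·3.79) ≈ 401.88.
The altitude from Z has length 2·area/YX ≈ 24.992.

h_Z ≈ 24.99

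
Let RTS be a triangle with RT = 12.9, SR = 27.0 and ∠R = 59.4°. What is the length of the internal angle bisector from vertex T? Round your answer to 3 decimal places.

t_T ≈ 11.519

By the law of cosines, TS² = SR² + RT² − 2·SR·RT·cos R = 540.81, so TS ≈ 23.255.
Law of cosines again: cos T = (RT² + TS² − SR²)/(2·RT·TS) ≈ -0.03630, so ∠T ≈ 92.08°.
The bisector from T has length 2·RT·TS·cos(∠T/2)/(RT+TS) ≈ 11.519.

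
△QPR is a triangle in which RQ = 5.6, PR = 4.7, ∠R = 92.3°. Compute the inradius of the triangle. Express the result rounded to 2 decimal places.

1.48

By the law of cosines, QP² = PR² + RQ² − 2·PR·RQ·cos R = 55.563, so QP ≈ 7.454.
Area = ½·PR·RQ·sin R ≈ 13.149.
Semiperimeter s = (4.7+5.6+7.454)/2 = 8.877.
Inradius = area/s = 13.149/8.877 ≈ 1.4813.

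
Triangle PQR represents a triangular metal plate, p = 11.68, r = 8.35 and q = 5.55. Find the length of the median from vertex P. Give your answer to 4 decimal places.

m_P ≈ 4.0196

Median from P: ½√(2·q² + 2·r² − p²) ≈ 4.0196.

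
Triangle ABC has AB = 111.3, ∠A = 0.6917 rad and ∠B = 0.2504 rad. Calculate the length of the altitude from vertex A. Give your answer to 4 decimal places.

h_A ≈ 27.5792

The third angle is ∠C = π − ∠A − ∠B = 2.1995 rad.
Law of sines: BC = AB·sin A/sin C ≈ 87.776.
Law of sines: CA = AB·sin B/sin C ≈ 34.099.
Area = ½·AB·BC·sin B ≈ 1210.4.
The altitude from A has length 2·area/BC ≈ 27.579.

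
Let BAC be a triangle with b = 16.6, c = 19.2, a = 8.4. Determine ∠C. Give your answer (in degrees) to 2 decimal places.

94.63

By the law of cosines, cos C = (b² + a² − c²) / (2·b·a) ≈ -0.08075, so ∠C ≈ 94.63°.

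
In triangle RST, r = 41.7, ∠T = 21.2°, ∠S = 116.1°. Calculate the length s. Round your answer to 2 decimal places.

The third angle is ∠R = 180° − ∠S − ∠T = 42.70°.
Law of sines: s = r·sin S/sin R ≈ 55.22.

55.22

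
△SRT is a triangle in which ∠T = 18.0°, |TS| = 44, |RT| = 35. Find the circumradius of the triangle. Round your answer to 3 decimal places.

By the law of cosines, |SR|² = |RT|² + |TS|² − 2·|RT|·|TS|·cos T = 231.75, so |SR| ≈ 15.223.
Area = ½·|RT|·|TS|·sin T ≈ 237.94.
Circumradius = |SR|/(2 sin T) ≈ 24.632.

24.632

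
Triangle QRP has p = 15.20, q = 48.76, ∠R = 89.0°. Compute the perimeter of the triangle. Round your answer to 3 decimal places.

perimeter ≈ 114.780

By the law of cosines, r² = p² + q² − 2·p·q·cos R = 2582.7, so r ≈ 50.82.
Semiperimeter s = (48.76+50.82+15.2)/2 = 57.39.
Perimeter = 48.76 + 50.82 + 15.2 = 114.78.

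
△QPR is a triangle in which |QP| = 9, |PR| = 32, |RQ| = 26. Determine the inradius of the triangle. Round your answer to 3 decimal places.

Semiperimeter s = (32 + 26 + 9)/2 = 33.5.
Heron's formula: area = √(33.5·1.5·7.5·24.5) ≈ 96.091.
Inradius = area/s = 96.091/33.5 ≈ 2.8684.

r ≈ 2.868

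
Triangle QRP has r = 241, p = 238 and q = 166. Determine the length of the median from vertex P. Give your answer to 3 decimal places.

m_P ≈ 169.285

Median from P: ½√(2·q² + 2·r² − p²) ≈ 169.29.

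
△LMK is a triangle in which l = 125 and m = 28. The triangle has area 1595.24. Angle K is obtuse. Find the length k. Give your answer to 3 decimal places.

From area = ½·l·m·sin K, we get sin K = 2·area/(l·m) ≈ 0.91157.
Taking the obtuse solution, ∠K ≈ 114.28°.
Law of cosines then gives k ≈ 138.88.

138.878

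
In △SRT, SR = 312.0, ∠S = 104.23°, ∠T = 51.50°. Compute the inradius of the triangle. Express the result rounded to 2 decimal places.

r ≈ 57.47

The third angle is ∠R = 180° − ∠T − ∠S = 24.27°.
Law of sines: RT = SR·sin S/sin T ≈ 386.43.
Law of sines: TS = SR·sin R/sin T ≈ 163.87.
Area = ½·SR·RT·sin R ≈ 24779.
Semiperimeter s = (386.43+163.87+312)/2 = 431.15.
Inradius = area/s = 24779/431.15 ≈ 57.471.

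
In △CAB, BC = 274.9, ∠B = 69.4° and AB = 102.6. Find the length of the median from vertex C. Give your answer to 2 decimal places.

m_C ≈ 261.30

By the law of cosines, CA² = AB² + BC² − 2·AB·BC·cos B = 66250, so CA ≈ 257.39.
Median from C: ½√(2·BC² + 2·CA² − AB²) ≈ 261.3.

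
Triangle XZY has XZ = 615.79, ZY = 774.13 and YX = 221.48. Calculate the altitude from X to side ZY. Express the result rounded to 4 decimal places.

Semiperimeter s = (774.13 + 221.48 + 615.79)/2 = 805.7.
Heron's formula: area = √(805.7·31.57·584.22·189.91) ≈ 53123.
The altitude from X has length 2·area/ZY ≈ 137.25.

h_X ≈ 137.2468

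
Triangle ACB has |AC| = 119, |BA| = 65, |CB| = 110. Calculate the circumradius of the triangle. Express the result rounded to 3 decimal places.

By the law of cosines, cos A = (|BA|² + |AC|² − |CB|²) / (2·|BA|·|AC|) ≈ 0.40633, so ∠A ≈ 66.03°.
Circumradius = |CB|/(2 sin A) ≈ 60.193.

R ≈ 60.193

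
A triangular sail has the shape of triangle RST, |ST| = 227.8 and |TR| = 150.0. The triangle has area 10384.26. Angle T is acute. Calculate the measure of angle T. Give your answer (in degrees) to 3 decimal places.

37.431

From area = ½·|ST|·|TR|·sin T, we get sin T = 2·area/(|ST|·|TR|) ≈ 0.60780.
Taking the acute solution, ∠T ≈ 37.43°.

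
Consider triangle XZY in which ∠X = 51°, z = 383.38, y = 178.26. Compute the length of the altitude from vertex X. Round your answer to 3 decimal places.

By the law of cosines, x² = z² + y² − 2·z·y·cos X = 92740, so x ≈ 304.53.
Area = ½·z·y·sin X ≈ 26556.
The altitude from X has length 2·area/x ≈ 174.4.

174.403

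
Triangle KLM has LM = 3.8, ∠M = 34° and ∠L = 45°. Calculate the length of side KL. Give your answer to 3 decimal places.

The third angle is ∠K = 180° − ∠L − ∠M = 101.00°.
Law of sines: KL = LM·sin M/sin K ≈ 2.1647.

2.165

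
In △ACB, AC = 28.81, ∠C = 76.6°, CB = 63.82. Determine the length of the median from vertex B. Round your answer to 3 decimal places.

By the law of cosines, BA² = AC² + CB² − 2·AC·CB·cos C = 4050.8, so BA ≈ 63.646.
Median from B: ½√(2·CB² + 2·BA² − AC²) ≈ 62.084.

m_B ≈ 62.084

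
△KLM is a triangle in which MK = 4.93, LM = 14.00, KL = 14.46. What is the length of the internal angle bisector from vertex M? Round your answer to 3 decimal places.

5.362

By the law of cosines, cos M = (LM² + MK² − KL²) / (2·LM·MK) ≈ 0.08123, so ∠M ≈ 85.34°.
The bisector from M has length 2·LM·MK·cos(∠M/2)/(LM+MK) ≈ 5.3617.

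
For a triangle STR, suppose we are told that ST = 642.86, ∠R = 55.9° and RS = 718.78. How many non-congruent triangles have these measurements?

2

RS·sin R = 718.78·sin(55.9°) ≈ 595.2.
Since RS sin R < ST < RS (595.2 < 642.86 < 718.78), two triangles exist.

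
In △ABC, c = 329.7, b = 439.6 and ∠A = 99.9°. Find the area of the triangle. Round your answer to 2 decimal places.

Area = ½·b·c·sin A ≈ 71389.

area ≈ 71388.96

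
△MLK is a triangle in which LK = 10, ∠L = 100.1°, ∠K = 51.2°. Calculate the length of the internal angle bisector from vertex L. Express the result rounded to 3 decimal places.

t_L ≈ 7.946

The third angle is ∠M = 180° − ∠L − ∠K = 28.70°.
Law of sines: KM = LK·sin L/sin M ≈ 20.501.
Law of sines: ML = LK·sin K/sin M ≈ 16.229.
The bisector from L has length 2·ML·LK·cos(∠L/2)/(ML+LK) ≈ 7.9461.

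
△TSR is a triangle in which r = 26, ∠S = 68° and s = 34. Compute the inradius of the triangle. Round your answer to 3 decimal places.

8.673

Law of sines: sin R = r·sin S/s ≈ 0.70902.
Since s ≥ r, only the acute value applies: ∠R ≈ 45.16°.
Then ∠T = 180° − ∠S − ∠R ≈ 66.84°.
Law of sines gives t = s·sin T/sin S ≈ 33.716.
Area = ½·s·r·sin T ≈ 406.39.
Semiperimeter p = (33.716+34+26)/2 = 46.858.
Inradius = area/p = 406.39/46.858 ≈ 8.6729.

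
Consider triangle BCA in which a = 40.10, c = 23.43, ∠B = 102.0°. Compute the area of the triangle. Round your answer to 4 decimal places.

459.5059

Area = ½·c·a·sin B ≈ 459.51.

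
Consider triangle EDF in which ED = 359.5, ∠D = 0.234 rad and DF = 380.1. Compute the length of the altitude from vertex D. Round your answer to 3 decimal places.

h_D ≈ 357.097

By the law of cosines, FE² = ED² + DF² − 2·ED·DF·cos D = 7872.5, so FE ≈ 88.727.
Area = ½·ED·DF·sin D ≈ 15842.
The altitude from D has length 2·area/FE ≈ 357.1.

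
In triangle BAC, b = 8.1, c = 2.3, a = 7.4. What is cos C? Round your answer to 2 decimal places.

0.96

By the law of cosines, cos C = (b² + a² − c²) / (2·b·a) ≈ 0.95996, so ∠C ≈ 16.27°.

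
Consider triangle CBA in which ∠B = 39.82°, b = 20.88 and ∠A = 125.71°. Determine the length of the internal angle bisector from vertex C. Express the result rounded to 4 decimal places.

t_C ≈ 23.1612

The third angle is ∠C = 180° − ∠B − ∠A = 14.47°.
Law of sines: c = b·sin C/sin B ≈ 8.1473.
Law of sines: a = b·sin A/sin B ≈ 26.475.
The bisector from C has length 2·b·a·cos(∠C/2)/(b+a) ≈ 23.161.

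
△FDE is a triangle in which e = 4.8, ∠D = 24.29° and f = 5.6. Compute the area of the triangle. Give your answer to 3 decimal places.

area ≈ 5.529

Area = ½·e·f·sin D ≈ 5.5286.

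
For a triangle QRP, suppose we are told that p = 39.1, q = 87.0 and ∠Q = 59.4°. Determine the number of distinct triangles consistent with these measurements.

p·sin Q = 39.1·sin(59.4°) ≈ 33.66.
Since q ≥ p, exactly one triangle exists.

1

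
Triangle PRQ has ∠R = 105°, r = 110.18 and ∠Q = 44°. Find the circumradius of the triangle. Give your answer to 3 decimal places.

57.033

The third angle is ∠P = 180° − ∠R − ∠Q = 31.00°.
Law of sines: p = r·sin P/sin R ≈ 58.749.
Law of sines: q = r·sin Q/sin R ≈ 79.237.
Circumradius = r/(2 sin R) ≈ 57.033.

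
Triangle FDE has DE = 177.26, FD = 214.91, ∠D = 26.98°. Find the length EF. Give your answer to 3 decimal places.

By the law of cosines, EF² = FD² + DE² − 2·FD·DE·cos D = 9709.7, so EF ≈ 98.538.

98.538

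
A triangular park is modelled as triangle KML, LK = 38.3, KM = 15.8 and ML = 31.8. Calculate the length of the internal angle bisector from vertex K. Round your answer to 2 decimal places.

By the law of cosines, cos K = (LK² + KM² − ML²) / (2·LK·KM) ≈ 0.58275, so ∠K ≈ 54.36°.
The bisector from K has length 2·LK·KM·cos(∠K/2)/(LK+KM) ≈ 19.901.

19.90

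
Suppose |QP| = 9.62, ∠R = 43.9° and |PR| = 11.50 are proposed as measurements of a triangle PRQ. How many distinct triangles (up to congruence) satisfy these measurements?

|PR|·sin R = 11.50·sin(43.9°) ≈ 7.974.
Since |PR| sin R < |QP| < |PR| (7.974 < 9.62 < 11.50), two triangles exist.

2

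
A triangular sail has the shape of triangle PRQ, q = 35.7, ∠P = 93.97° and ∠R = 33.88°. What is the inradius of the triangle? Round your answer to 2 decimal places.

8.47

The third angle is ∠Q = 180° − ∠P − ∠R = 52.15°.
Law of sines: p = q·sin P/sin Q ≈ 45.103.
Law of sines: r = q·sin R/sin Q ≈ 25.203.
Area = ½·q·p·sin R ≈ 448.8.
Semiperimeter s = (45.103+25.203+35.7)/2 = 53.003.
Inradius = area/s = 448.8/53.003 ≈ 8.4674.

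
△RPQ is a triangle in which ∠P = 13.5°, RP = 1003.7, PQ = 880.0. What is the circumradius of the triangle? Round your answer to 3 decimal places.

By the law of cosines, QR² = RP² + PQ² − 2·RP·PQ·cos P = 64111, so QR ≈ 253.2.
Area = ½·RP·PQ·sin P ≈ 1.031e+05.
Circumradius = QR/(2 sin P) ≈ 542.31.

542.312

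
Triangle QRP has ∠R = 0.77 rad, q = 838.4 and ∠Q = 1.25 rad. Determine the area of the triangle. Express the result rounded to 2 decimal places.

area ≈ 232237.36

The third angle is ∠P = π − ∠Q − ∠R = 1.122 rad.
Law of sines: r = q·sin R/sin Q ≈ 615.02.
Law of sines: p = q·sin P/sin Q ≈ 795.82.
Area = ½·q·r·sin P ≈ 2.3224e+05.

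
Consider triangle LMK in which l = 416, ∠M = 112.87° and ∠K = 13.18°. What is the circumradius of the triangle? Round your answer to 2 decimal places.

R ≈ 257.27

The third angle is ∠L = 180° − ∠M − ∠K = 53.95°.
Law of sines: m = l·sin M/sin L ≈ 474.08.
Law of sines: k = l·sin K/sin L ≈ 117.32.
Circumradius = l/(2 sin L) ≈ 257.27.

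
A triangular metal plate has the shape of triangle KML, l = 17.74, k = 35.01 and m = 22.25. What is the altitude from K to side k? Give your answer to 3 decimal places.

h_K ≈ 9.583

Semiperimeter s = (35.01 + 22.25 + 17.74)/2 = 37.5.
Heron's formula: area = √(37.5·2.49·15.25·19.76) ≈ 167.74.
The altitude from K has length 2·area/k ≈ 9.5826.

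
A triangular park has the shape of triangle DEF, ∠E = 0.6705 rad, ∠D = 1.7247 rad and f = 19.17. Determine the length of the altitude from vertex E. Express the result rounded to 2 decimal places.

h_E ≈ 18.94

The third angle is ∠F = π − ∠D − ∠E = 0.7464 rad.
Law of sines: d = f·sin D/sin F ≈ 27.899.
Law of sines: e = f·sin E/sin F ≈ 17.543.
Area = ½·f·d·sin E ≈ 166.17.
The altitude from E has length 2·area/e ≈ 18.943.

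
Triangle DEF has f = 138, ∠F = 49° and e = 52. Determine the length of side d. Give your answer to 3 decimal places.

Law of sines: sin E = e·sin F/f ≈ 0.28438.
Since f ≥ e, only the acute value applies: ∠E ≈ 16.52°.
Then ∠D = 180° − ∠F − ∠E ≈ 114.48°.
Law of sines gives d = f·sin D/sin F ≈ 166.42.

166.417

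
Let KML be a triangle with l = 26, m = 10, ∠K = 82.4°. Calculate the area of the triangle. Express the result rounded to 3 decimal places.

Area = ½·m·l·sin K ≈ 128.86.

128.858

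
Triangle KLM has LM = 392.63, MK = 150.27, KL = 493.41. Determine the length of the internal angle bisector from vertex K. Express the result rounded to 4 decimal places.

By the law of cosines, cos K = (MK² + KL² − LM²) / (2·MK·KL) ≈ 0.75444, so ∠K ≈ 41.02°.
The bisector from K has length 2·MK·KL·cos(∠K/2)/(MK+KL) ≈ 215.77.

215.7720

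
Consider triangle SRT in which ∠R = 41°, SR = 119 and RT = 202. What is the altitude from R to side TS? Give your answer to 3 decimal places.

By the law of cosines, TS² = SR² + RT² − 2·SR·RT·cos R = 18682, so TS ≈ 136.68.
Area = ½·SR·RT·sin R ≈ 7885.2.
The altitude from R has length 2·area/TS ≈ 115.38.

115.381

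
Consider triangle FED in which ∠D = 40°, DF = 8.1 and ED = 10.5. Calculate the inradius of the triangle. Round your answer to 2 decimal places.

By the law of cosines, FE² = ED² + DF² − 2·ED·DF·cos D = 45.556, so FE ≈ 6.7495.
Area = ½·ED·DF·sin D ≈ 27.335.
Semiperimeter s = (10.5+8.1+6.7495)/2 = 12.675.
Inradius = area/s = 27.335/12.675 ≈ 2.1566.

2.16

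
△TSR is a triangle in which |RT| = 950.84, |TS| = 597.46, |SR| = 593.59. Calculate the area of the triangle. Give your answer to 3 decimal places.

Semiperimeter s = (593.59 + 950.84 + 597.46)/2 = 1070.9.
Heron's formula: area = √(1070.9·477.36·120.11·473.49) ≈ 1.7051e+05.

170505.337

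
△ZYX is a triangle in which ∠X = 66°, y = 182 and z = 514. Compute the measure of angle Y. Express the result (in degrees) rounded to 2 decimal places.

∠Y ≈ 20.70°

By the law of cosines, x² = z² + y² − 2·z·y·cos X = 2.2122e+05, so x ≈ 470.34.
Law of cosines again: cos Y = (x² + z² − y²)/(2·x·z) ≈ 0.93543, so ∠Y ≈ 20.70°.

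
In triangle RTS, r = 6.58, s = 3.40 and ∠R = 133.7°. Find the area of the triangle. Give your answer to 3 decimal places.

Law of sines: sin S = s·sin R/r ≈ 0.37357.
Since r ≥ s, only the acute value applies: ∠S ≈ 21.94°.
Then ∠T = 180° − ∠R − ∠S ≈ 24.36°.
Law of sines gives t = r·sin T/sin R ≈ 3.7546.
Area = ½·r·s·sin T ≈ 4.6146.

4.615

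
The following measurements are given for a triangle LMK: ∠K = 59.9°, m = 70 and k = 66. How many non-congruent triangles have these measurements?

2

m·sin K = 70·sin(59.9°) ≈ 60.56.
Since m sin K < k < m (60.56 < 66 < 70), two triangles exist.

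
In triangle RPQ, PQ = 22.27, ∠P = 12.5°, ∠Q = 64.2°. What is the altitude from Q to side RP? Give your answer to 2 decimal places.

h_Q ≈ 4.82

The third angle is ∠R = 180° − ∠P − ∠Q = 103.30°.
Law of sines: QR = PQ·sin P/sin R ≈ 4.953.
Law of sines: RP = PQ·sin Q/sin R ≈ 20.603.
Area = ½·PQ·QR·sin Q ≈ 49.654.
The altitude from Q has length 2·area/RP ≈ 4.8201.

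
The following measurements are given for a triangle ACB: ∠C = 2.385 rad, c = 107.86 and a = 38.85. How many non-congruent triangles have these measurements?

a·sin C = 38.85·sin(2.385 rad) ≈ 26.67.
Since ∠C is not acute, a triangle exists only if c > a; here c > a, so there is exactly one triangle.

1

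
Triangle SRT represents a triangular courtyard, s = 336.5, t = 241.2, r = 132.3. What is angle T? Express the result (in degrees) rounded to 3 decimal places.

By the law of cosines, cos T = (s² + r² − t²) / (2·s·r) ≈ 0.81491, so ∠T ≈ 35.42°.

∠T ≈ 35.421°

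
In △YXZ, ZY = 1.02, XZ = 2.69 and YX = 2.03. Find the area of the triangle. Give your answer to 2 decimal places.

Semiperimeter s = (2.69 + 1.02 + 2.03)/2 = 2.87.
Heron's formula: area = √(2.87·0.18·1.85·0.84) ≈ 0.89599.

area ≈ 0.90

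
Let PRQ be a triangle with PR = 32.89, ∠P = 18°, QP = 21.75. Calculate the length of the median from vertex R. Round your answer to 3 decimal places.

m_R ≈ 22.796

By the law of cosines, RQ² = QP² + PR² − 2·QP·PR·cos P = 194.12, so RQ ≈ 13.933.
Median from R: ½√(2·PR² + 2·RQ² − QP²) ≈ 22.796.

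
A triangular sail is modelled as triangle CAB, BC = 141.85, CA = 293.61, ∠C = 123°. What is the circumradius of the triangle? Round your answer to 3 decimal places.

R ≈ 232.201

By the law of cosines, AB² = BC² + CA² − 2·BC·CA·cos C = 1.517e+05, so AB ≈ 389.48.
Area = ½·BC·CA·sin C ≈ 17465.
Circumradius = AB/(2 sin C) ≈ 232.2.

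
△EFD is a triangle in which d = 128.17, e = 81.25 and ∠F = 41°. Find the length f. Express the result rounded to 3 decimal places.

85.500

By the law of cosines, f² = d² + e² − 2·d·e·cos F = 7310.3, so f ≈ 85.5.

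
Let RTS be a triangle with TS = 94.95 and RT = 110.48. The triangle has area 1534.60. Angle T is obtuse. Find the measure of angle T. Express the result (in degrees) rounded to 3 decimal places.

From area = ½·RT·TS·sin T, we get sin T = 2·area/(RT·TS) ≈ 0.29258.
Taking the obtuse solution, ∠T ≈ 162.99°.

162.987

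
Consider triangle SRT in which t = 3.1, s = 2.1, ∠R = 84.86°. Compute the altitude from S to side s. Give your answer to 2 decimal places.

By the law of cosines, r² = t² + s² − 2·t·s·cos R = 12.854, so r ≈ 3.5852.
Area = ½·t·s·sin R ≈ 3.2419.
The altitude from S has length 2·area/s ≈ 3.0875.

h_S ≈ 3.09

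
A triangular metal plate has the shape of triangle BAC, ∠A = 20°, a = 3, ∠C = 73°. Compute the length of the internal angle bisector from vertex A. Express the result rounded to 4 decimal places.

The third angle is ∠B = 180° − ∠A − ∠C = 87.00°.
Law of sines: b = a·sin B/sin A ≈ 8.7594.
Law of sines: c = a·sin C/sin A ≈ 8.3881.
The bisector from A has length 2·c·b·cos(∠A/2)/(c+b) ≈ 8.4396.

8.4396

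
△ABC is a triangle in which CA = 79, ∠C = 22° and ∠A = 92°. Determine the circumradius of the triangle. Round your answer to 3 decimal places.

43.238

The third angle is ∠B = 180° − ∠C − ∠A = 66.00°.
Law of sines: BC = CA·sin A/sin B ≈ 86.424.
Law of sines: AB = CA·sin C/sin B ≈ 32.395.
Circumradius = CA/(2 sin B) ≈ 43.238.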